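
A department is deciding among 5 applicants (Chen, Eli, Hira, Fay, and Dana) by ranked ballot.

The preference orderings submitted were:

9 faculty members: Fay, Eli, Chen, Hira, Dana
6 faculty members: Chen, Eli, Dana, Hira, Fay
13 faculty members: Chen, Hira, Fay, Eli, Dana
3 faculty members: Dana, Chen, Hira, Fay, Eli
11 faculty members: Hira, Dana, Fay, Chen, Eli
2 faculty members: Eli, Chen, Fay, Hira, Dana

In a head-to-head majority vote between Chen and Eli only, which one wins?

Ballots ranking Chen above Eli: 6+13+3+11 = 33.
Ballots ranking Eli above Chen: 9+2 = 11.
Chen wins the head-to-head, 33–11.

Chen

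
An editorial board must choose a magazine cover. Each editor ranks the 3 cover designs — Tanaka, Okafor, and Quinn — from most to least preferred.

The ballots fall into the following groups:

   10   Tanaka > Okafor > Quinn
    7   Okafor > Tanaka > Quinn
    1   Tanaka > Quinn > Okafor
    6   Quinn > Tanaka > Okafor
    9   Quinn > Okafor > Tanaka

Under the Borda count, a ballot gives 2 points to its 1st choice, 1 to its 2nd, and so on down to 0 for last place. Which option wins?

Borda scores:
  Tanaka: 10·2 + 7·1 + 2 + 6·1 + 9·0 = 35
  Okafor: 10·1 + 7·2 + 0 + 6·0 + 9·1 = 33
  Quinn: 10·0 + 7·0 + 1 + 6·2 + 9·2 = 31
Tanaka has the highest total.

Tanaka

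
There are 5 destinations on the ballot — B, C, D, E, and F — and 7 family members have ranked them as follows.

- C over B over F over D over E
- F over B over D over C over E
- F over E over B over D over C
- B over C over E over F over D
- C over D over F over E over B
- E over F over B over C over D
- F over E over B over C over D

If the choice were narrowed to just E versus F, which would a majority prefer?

F

Ballots ranking E above F: 2.
Ballots ranking F above E: 5.
F wins the head-to-head, 5–2.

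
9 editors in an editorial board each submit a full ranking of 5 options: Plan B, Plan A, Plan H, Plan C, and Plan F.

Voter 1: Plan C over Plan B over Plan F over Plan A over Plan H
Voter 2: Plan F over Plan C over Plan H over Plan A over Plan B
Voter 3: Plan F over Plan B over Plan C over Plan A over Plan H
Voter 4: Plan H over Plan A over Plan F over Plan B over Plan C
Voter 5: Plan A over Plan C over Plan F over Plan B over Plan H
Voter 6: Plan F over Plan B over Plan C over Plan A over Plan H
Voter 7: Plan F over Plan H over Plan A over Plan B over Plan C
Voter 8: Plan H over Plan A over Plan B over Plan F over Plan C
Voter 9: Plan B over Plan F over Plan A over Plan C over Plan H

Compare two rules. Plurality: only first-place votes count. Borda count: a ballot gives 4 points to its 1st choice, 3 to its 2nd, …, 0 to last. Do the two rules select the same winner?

Plurality first-place counts: Plan B 1, Plan A 1, Plan H 2, Plan C 1, Plan F 4 → Plan F.
Borda totals: Plan B 18, Plan A 18, Plan H 13, Plan C 15, Plan F 26 → Plan F.
The two rules agree on Plan F.

Yes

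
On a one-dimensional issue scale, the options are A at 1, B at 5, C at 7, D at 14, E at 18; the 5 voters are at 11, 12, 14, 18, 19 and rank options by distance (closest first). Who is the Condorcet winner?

With single-peaked preferences on a line, the Condorcet winner is the candidate closest to the median voter.
The median voter (position 14) is closest to D at 14.
Check: D vs C — voters closer to D: 5 of 5.

D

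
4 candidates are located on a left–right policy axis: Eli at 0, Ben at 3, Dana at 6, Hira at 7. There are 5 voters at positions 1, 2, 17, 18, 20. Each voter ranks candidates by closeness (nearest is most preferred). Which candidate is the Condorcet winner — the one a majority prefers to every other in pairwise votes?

With single-peaked preferences on a line, the Condorcet winner is the candidate closest to the median voter.
The median voter (position 17) is closest to Hira at 7.
Check: Hira vs Eli — voters closer to Hira: 3 of 5.

Hira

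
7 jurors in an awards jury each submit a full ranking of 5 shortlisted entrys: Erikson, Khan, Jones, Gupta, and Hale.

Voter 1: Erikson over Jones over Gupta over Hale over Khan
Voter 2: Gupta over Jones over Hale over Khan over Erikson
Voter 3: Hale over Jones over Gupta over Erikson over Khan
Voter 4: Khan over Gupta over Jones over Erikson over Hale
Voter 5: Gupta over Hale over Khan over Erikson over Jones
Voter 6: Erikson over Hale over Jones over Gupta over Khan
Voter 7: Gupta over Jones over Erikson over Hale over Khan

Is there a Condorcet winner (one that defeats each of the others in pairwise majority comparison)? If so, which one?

Head-to-head results (7 voters total):
Erikson vs Khan: Erikson wins 4–3.
Erikson vs Jones: Jones wins 4–3.
Erikson vs Gupta: Gupta wins 5–2.
Erikson vs Hale: Erikson wins 4–3.
Khan vs Jones: Jones wins 5–2.
Khan vs Gupta: Gupta wins 6–1.
Khan vs Hale: Hale wins 6–1.
Jones vs Gupta: Gupta wins 4–3.
Jones vs Hale: Jones wins 4–3.
Gupta vs Hale: Gupta wins 5–2.
Gupta beats each rival — Erikson (5–2), Khan (6–1), Jones (4–3), Hale (5–2) — so Gupta is the Condorcet winner.

Gupta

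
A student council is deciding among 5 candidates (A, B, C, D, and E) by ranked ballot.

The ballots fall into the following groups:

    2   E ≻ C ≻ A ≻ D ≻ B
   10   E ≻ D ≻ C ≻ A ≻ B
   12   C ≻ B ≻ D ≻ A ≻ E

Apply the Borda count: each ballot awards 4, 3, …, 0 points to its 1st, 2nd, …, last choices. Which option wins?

C

Borda scores:
  A: 2·2 + 10·1 + 12·1 = 26
  B: 2·0 + 10·0 + 12·3 = 36
  C: 2·3 + 10·2 + 12·4 = 74
  D: 2·1 + 10·3 + 12·2 = 56
  E: 2·4 + 10·4 + 12·0 = 48
C has the highest total.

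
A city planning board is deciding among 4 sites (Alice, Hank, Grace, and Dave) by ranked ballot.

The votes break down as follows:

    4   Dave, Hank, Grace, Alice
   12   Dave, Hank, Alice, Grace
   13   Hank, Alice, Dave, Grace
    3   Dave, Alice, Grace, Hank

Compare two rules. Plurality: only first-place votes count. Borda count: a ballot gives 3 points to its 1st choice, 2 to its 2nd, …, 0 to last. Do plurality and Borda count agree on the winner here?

No

Plurality first-place counts: Alice 0, Hank 13, Grace 0, Dave 19 → Dave.
Borda totals: Alice 44, Hank 71, Grace 7, Dave 70 → Hank.
The two rules disagree: plurality picks Dave, Borda picks Hank.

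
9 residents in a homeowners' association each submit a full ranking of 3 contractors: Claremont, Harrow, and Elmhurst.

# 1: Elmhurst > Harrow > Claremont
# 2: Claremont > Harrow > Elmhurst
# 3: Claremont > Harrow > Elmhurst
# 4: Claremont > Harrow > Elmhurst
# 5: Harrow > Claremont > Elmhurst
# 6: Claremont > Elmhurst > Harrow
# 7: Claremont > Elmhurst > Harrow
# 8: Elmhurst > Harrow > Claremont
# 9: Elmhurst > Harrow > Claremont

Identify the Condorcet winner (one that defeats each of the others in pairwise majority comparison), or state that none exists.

Claremont

Head-to-head results (9 voters total):
Claremont vs Harrow: Claremont wins 5–4.
Claremont vs Elmhurst: Claremont wins 6–3.
Harrow vs Elmhurst: Elmhurst wins 5–4.
Claremont beats each rival — Harrow (5–4), Elmhurst (6–3) — so Claremont is the Condorcet winner.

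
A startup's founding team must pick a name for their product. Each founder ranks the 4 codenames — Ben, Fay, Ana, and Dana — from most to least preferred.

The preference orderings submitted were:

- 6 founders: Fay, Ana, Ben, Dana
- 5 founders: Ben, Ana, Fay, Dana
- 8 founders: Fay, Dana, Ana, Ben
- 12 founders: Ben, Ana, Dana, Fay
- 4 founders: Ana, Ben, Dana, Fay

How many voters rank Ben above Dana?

27

Ballots ranking Ben above Dana: 6+5+12+4 = 27.
Ballots ranking Dana above Ben: 8.
So 27 of 35 voters prefer Ben to Dana.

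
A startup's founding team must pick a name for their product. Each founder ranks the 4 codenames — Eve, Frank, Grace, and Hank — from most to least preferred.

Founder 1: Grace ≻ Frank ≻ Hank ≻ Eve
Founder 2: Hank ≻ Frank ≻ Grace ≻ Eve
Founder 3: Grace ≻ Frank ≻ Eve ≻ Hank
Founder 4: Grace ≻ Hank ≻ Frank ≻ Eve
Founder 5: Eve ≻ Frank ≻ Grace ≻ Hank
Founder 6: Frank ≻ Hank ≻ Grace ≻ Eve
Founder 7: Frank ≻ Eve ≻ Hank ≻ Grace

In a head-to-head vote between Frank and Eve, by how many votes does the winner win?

5

Ballots ranking Frank above Eve: 6.
Ballots ranking Eve above Frank: 1.
Frank wins 6–1, a margin of 5.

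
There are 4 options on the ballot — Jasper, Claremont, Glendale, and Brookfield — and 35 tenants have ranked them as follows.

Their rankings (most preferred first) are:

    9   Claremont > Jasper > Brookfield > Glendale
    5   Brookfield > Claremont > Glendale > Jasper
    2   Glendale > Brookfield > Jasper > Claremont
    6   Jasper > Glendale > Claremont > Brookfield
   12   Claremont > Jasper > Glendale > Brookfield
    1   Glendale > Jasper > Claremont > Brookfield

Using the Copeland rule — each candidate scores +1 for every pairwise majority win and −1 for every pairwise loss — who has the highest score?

Claremont

Pairwise results:
  Jasper vs Claremont: Claremont wins 26–9.
  Jasper vs Glendale: Jasper wins 27–8.
  Jasper vs Brookfield: Jasper wins 28–7.
  Claremont vs Glendale: Claremont wins 26–9.
  Claremont vs Brookfield: Claremont wins 28–7.
  Glendale vs Brookfield: Glendale wins 21–14.
Copeland scores (wins − losses):
  Jasper: 2 − 1 = 1
  Claremont: 3 − 0 = 3
  Glendale: 1 − 2 = -1
  Brookfield: 0 − 3 = -3
Claremont has the best Copeland score.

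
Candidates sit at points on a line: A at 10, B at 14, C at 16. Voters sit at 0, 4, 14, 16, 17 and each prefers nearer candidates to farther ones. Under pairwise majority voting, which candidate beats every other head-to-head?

With single-peaked preferences on a line, the Condorcet winner is the candidate closest to the median voter.
The median voter (position 14) is closest to B at 14.
Check: B vs A — voters closer to B: 3 of 5.

B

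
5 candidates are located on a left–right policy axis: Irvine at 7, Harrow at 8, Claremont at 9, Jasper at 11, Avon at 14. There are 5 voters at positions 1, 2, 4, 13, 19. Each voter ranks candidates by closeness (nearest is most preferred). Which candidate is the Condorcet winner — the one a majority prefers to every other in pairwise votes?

Irvine

With single-peaked preferences on a line, the Condorcet winner is the candidate closest to the median voter.
The median voter (position 4) is closest to Irvine at 7.
Check: Irvine vs Claremont — voters closer to Irvine: 3 of 5.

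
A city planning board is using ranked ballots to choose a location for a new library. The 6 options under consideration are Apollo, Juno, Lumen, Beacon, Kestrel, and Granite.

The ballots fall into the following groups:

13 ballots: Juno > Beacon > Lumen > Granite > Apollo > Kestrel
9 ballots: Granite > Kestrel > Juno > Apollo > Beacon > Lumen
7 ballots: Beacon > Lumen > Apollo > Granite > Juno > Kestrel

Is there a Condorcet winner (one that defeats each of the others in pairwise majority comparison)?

No

Head-to-head results (29 voters total):
Apollo vs Juno: Juno wins 22–7.
Apollo vs Lumen: Lumen wins 20–9.
Apollo vs Beacon: Beacon wins 20–9.
Apollo vs Kestrel: Apollo wins 20–9.
Apollo vs Granite: Granite wins 22–7.
Juno vs Lumen: Juno wins 22–7.
Juno vs Beacon: Juno wins 22–7.
Juno vs Kestrel: Juno wins 20–9.
Juno vs Granite: Granite wins 16–13.
Lumen vs Beacon: Beacon wins 29–0.
Lumen vs Kestrel: Lumen wins 20–9.
Lumen vs Granite: Lumen wins 20–9.
Beacon vs Kestrel: Beacon wins 20–9.
Beacon vs Granite: Beacon wins 20–9.
Kestrel vs Granite: Granite wins 29–0.
No candidate beats all others: Juno beats Lumen beats Granite beats Juno, a majority cycle.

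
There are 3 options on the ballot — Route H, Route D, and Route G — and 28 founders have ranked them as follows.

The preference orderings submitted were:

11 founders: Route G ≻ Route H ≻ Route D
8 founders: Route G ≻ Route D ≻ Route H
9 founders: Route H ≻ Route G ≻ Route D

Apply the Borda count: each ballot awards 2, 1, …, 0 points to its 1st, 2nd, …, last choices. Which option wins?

Route G

Borda scores:
  Route H: 11·1 + 8·0 + 9·2 = 29
  Route D: 11·0 + 8·1 + 9·0 = 8
  Route G: 11·2 + 8·2 + 9·1 = 47
Route G has the highest total.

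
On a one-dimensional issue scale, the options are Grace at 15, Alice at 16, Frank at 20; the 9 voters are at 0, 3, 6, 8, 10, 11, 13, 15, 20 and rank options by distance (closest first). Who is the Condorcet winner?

With single-peaked preferences on a line, the Condorcet winner is the candidate closest to the median voter.
The median voter (position 10) is closest to Grace at 15.
Check: Grace vs Alice — voters closer to Grace: 8 of 9.

Grace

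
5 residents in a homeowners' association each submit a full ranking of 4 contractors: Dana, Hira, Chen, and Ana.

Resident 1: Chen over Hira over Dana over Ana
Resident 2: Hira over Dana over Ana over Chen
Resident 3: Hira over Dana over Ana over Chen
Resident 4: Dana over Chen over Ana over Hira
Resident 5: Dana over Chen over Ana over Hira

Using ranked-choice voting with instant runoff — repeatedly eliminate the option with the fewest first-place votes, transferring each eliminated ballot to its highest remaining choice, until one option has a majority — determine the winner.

Round 1: Dana 2, Hira 2, Chen 1, Ana 0. Ana has the fewest and is eliminated.
Round 2: Dana 2, Hira 2, Chen 1. Chen has the fewest and is eliminated.
Round 3: Hira 3, Dana 2. Hira has a majority.

Hira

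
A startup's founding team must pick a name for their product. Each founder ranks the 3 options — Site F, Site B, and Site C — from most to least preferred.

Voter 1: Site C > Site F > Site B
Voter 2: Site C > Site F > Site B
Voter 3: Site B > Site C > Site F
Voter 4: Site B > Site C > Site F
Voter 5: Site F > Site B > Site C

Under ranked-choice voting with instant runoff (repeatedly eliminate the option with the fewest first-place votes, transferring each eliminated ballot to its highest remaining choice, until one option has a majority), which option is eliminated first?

Round 1: Site B 2, Site C 2, Site F 1. Site F has the fewest and is eliminated.
Round 2: Site B 3, Site C 2. Site B has a majority.

Site F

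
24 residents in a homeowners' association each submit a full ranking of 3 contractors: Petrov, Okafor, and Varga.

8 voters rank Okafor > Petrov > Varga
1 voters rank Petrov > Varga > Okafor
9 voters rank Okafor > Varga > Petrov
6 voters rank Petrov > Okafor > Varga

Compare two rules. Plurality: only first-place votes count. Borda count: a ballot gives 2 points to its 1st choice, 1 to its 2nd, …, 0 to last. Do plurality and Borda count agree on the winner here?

Yes

Plurality first-place counts: Petrov 7, Okafor 17, Varga 0 → Okafor.
Borda totals: Petrov 22, Okafor 40, Varga 10 → Okafor.
The two rules agree on Okafor.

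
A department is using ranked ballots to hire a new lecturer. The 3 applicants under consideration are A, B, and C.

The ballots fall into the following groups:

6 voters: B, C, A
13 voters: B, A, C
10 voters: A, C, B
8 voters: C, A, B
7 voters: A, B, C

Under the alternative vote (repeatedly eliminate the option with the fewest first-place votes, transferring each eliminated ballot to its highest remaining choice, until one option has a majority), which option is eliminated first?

C

Round 1: B 19, A 17, C 8. C has the fewest and is eliminated.
Round 2: A 25, B 19. A has a majority.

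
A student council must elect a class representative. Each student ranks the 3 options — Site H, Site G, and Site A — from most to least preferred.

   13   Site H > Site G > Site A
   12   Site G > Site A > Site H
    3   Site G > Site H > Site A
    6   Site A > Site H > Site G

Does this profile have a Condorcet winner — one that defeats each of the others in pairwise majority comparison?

No

Head-to-head results (34 voters total):
Site H vs Site G: Site H wins 19–15.
Site H vs Site A: Site A wins 18–16.
Site G vs Site A: Site G wins 28–6.
No candidate beats all others: Site H beats Site G beats Site A beats Site H, a majority cycle.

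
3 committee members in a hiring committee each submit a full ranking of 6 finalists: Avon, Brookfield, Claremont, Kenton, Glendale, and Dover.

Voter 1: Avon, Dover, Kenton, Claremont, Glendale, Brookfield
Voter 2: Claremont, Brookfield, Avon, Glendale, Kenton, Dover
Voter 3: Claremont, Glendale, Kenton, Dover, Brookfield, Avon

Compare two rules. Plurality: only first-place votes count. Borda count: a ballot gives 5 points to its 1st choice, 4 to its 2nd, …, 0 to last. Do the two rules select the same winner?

Yes

Plurality first-place counts: Avon 1, Brookfield 0, Claremont 2, Kenton 0, Glendale 0, Dover 0 → Claremont.
Borda totals: Avon 8, Brookfield 5, Claremont 12, Kenton 7, Glendale 7, Dover 6 → Claremont.
The two rules agree on Claremont.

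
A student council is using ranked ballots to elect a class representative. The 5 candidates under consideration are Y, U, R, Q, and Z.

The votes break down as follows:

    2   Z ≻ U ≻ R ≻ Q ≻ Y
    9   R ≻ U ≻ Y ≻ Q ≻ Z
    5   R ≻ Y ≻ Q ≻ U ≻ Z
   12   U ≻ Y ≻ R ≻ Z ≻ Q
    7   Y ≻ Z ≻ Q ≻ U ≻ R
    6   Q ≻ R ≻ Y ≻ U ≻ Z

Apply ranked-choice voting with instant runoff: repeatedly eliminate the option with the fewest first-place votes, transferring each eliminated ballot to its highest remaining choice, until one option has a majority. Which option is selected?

U

Round 1: R 14, U 12, Y 7, Q 6, Z 2. Z has the fewest and is eliminated.
Round 2: U 14, R 14, Y 7, Q 6. Q has the fewest and is eliminated.
Round 3: R 20, U 14, Y 7. Y has the fewest and is eliminated.
Round 4: U 21, R 20. U has a majority.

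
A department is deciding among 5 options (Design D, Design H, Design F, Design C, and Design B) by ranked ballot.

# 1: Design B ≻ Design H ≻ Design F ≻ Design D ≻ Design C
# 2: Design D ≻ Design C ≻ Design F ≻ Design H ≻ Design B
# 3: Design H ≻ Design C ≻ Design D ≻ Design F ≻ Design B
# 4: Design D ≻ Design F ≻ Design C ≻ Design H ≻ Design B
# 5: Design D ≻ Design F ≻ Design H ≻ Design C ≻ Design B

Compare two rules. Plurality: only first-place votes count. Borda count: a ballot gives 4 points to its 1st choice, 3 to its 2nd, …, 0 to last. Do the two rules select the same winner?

Plurality first-place counts: Design D 3, Design H 1, Design F 0, Design C 0, Design B 1 → Design D.
Borda totals: Design D 15, Design H 11, Design F 11, Design C 9, Design B 4 → Design D.
The two rules agree on Design D.

Yes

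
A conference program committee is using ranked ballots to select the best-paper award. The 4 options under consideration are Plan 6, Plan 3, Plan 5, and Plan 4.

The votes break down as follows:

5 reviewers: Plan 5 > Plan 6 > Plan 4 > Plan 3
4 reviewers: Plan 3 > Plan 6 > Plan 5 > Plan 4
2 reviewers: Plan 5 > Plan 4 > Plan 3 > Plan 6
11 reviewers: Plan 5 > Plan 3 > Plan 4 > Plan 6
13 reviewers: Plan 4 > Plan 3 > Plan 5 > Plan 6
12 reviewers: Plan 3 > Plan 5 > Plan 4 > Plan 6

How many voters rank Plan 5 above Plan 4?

Ballots ranking Plan 5 above Plan 4: 5+4+2+11+12 = 34.
Ballots ranking Plan 4 above Plan 5: 13.
So 34 of 47 voters prefer Plan 5 to Plan 4.

34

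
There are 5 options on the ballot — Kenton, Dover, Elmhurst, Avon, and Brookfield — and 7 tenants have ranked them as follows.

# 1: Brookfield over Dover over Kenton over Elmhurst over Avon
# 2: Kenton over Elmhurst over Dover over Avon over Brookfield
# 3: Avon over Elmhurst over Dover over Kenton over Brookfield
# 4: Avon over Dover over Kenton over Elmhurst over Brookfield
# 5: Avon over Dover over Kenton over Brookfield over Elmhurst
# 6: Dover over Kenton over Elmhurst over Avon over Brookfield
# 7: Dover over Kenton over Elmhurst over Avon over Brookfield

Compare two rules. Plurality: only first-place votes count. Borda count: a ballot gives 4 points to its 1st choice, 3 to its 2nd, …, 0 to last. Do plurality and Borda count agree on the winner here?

Plurality first-place counts: Kenton 1, Dover 2, Elmhurst 0, Avon 3, Brookfield 1 → Avon.
Borda totals: Kenton 17, Dover 21, Elmhurst 12, Avon 15, Brookfield 5 → Dover.
The two rules disagree: plurality picks Avon, Borda picks Dover.

No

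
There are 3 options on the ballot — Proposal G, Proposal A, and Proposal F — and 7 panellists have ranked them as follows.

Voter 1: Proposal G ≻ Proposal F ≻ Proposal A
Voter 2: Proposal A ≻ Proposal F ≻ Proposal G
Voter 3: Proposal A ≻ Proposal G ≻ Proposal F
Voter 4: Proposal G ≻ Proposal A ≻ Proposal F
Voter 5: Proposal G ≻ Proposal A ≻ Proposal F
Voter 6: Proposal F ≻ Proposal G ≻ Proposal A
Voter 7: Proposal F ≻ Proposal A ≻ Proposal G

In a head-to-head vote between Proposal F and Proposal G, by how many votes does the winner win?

Ballots ranking Proposal F above Proposal G: 3.
Ballots ranking Proposal G above Proposal F: 4.
Proposal G wins 4–3, a margin of 1.

1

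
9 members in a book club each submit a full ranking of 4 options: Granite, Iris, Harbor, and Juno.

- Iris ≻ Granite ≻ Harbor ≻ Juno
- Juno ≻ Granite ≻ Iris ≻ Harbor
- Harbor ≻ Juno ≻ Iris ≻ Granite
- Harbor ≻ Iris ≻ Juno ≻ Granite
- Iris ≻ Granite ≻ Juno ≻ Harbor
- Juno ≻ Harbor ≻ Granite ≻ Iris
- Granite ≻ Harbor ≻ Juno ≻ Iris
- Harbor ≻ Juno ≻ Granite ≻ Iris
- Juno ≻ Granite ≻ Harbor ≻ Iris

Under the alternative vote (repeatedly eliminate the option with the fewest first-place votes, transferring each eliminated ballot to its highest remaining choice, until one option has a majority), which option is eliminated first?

Round 1: Harbor 3, Juno 3, Iris 2, Granite 1. Granite has the fewest and is eliminated.
Round 2: Harbor 4, Juno 3, Iris 2. Iris has the fewest and is eliminated.
Round 3: Harbor 5, Juno 4. Harbor has a majority.

Granite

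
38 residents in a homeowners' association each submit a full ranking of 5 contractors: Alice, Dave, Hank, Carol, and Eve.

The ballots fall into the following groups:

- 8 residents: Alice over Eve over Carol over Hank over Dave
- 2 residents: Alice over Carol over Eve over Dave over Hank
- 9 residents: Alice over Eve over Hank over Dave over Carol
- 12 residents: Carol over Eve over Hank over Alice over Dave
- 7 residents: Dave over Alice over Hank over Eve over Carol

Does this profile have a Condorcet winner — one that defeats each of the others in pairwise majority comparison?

Yes

Head-to-head results (38 voters total):
Alice vs Dave: Alice wins 31–7.
Alice vs Hank: Alice wins 26–12.
Alice vs Carol: Alice wins 26–12.
Alice vs Eve: Alice wins 26–12.
Dave vs Hank: Hank wins 29–9.
Dave vs Carol: Carol wins 22–16.
Dave vs Eve: Eve wins 31–7.
Hank vs Carol: Carol wins 22–16.
Hank vs Eve: Eve wins 31–7.
Carol vs Eve: Eve wins 24–14.
Alice beats each rival — Dave (31–7), Hank (26–12), Carol (26–12), Eve (26–12) — so Alice is the Condorcet winner.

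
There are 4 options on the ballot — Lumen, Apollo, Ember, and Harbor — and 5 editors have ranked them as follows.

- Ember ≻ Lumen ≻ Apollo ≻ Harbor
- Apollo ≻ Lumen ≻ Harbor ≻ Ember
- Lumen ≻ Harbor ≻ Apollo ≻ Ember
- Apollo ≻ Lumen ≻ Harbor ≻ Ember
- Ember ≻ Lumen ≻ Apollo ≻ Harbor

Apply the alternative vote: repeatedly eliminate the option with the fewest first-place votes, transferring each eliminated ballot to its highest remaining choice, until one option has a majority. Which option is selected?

Apollo

Round 1: Apollo 2, Ember 2, Lumen 1, Harbor 0. Harbor has the fewest and is eliminated.
Round 2: Apollo 2, Ember 2, Lumen 1. Lumen has the fewest and is eliminated.
Round 3: Apollo 3, Ember 2. Apollo has a majority.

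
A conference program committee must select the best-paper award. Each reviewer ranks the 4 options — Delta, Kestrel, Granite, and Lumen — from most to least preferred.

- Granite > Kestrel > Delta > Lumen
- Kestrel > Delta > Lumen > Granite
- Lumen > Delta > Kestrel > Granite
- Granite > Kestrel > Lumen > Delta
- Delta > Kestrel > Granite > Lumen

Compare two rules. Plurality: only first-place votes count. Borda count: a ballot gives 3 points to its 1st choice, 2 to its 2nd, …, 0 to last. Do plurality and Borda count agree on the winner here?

Plurality first-place counts: Delta 1, Kestrel 1, Granite 2, Lumen 1 → Granite.
Borda totals: Delta 8, Kestrel 10, Granite 7, Lumen 5 → Kestrel.
The two rules disagree: plurality picks Granite, Borda picks Kestrel.

No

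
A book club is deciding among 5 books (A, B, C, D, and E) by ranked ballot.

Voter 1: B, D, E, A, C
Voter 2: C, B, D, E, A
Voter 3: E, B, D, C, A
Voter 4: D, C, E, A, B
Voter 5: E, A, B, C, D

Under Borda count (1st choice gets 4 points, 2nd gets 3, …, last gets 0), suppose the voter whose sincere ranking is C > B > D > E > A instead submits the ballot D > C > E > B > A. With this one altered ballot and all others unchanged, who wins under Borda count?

E

Borda totals with the altered ballot: A 5, B 10, C 8, D 13, E 14.
The winner is unchanged: still E.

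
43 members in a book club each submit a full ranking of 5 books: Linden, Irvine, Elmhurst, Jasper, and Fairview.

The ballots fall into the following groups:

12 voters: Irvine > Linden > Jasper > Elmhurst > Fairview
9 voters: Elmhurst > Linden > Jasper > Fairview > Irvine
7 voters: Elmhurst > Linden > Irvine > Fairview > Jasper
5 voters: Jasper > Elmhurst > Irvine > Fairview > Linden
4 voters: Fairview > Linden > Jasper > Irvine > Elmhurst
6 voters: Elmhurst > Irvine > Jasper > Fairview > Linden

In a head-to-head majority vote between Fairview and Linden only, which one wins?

Ballots ranking Fairview above Linden: 5+4+6 = 15.
Ballots ranking Linden above Fairview: 12+9+7 = 28.
Linden wins the head-to-head, 28–15.

Linden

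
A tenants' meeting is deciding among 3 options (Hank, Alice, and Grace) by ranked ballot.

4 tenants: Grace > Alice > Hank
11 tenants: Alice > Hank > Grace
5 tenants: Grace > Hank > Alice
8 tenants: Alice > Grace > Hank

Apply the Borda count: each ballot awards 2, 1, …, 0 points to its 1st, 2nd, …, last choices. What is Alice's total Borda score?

42

Borda scores:
  Hank: 4·0 + 11·1 + 5·1 + 8·0 = 16
  Alice: 4·1 + 11·2 + 5·0 + 8·2 = 42
  Grace: 4·2 + 11·0 + 5·2 + 8·1 = 26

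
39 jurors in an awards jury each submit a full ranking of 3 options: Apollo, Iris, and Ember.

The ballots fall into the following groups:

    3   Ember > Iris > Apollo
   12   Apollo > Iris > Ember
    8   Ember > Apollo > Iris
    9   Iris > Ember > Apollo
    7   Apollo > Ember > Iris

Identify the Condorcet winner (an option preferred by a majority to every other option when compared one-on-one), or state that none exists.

Head-to-head results (39 voters total):
Apollo vs Iris: Apollo wins 27–12.
Apollo vs Ember: Ember wins 20–19.
Iris vs Ember: Iris wins 21–18.
No candidate beats all others: Apollo beats Iris beats Ember beats Apollo, a majority cycle.

No Condorcet winner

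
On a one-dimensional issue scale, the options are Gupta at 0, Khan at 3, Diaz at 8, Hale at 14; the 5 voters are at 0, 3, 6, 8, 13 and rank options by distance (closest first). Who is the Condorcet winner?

With single-peaked preferences on a line, the Condorcet winner is the candidate closest to the median voter.
The median voter (position 6) is closest to Diaz at 8.
Check: Diaz vs Gupta — voters closer to Diaz: 3 of 5.

Diaz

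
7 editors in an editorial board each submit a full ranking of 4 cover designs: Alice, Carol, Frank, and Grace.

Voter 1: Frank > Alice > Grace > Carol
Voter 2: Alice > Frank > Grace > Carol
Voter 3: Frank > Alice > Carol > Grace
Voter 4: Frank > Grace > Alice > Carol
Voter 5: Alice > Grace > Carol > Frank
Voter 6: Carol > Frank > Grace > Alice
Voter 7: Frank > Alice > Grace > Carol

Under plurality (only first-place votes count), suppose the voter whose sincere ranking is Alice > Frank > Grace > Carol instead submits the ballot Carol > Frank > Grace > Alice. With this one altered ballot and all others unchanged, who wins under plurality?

First-place totals with the altered ballot: Alice 1, Carol 2, Frank 4, Grace 0.
The winner is unchanged: still Frank.

Frank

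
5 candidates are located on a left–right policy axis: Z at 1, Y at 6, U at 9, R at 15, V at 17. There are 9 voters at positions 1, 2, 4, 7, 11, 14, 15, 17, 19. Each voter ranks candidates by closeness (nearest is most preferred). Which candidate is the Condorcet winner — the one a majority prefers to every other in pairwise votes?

With single-peaked preferences on a line, the Condorcet winner is the candidate closest to the median voter.
The median voter (position 11) is closest to U at 9.
Check: U vs Y — voters closer to U: 5 of 9.

U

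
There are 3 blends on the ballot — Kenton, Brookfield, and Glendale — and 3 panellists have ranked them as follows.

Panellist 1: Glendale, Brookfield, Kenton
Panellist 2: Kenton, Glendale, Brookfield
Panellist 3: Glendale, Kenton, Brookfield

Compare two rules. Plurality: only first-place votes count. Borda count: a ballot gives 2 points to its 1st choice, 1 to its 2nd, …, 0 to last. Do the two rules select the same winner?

Yes

Plurality first-place counts: Kenton 1, Brookfield 0, Glendale 2 → Glendale.
Borda totals: Kenton 3, Brookfield 1, Glendale 5 → Glendale.
The two rules agree on Glendale.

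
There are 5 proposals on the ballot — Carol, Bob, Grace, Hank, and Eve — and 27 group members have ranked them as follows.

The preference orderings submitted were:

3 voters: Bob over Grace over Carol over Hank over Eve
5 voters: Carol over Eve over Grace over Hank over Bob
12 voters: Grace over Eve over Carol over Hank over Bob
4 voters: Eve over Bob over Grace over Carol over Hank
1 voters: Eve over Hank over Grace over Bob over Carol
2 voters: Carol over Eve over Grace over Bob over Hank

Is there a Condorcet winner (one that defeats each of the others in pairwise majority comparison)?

Yes

Head-to-head results (27 voters total):
Carol vs Bob: Carol wins 19–8.
Carol vs Grace: Grace wins 20–7.
Carol vs Hank: Carol wins 26–1.
Carol vs Eve: Eve wins 17–10.
Bob vs Grace: Grace wins 20–7.
Bob vs Hank: Hank wins 18–9.
Bob vs Eve: Eve wins 24–3.
Grace vs Hank: Grace wins 26–1.
Grace vs Eve: Grace wins 15–12.
Hank vs Eve: Eve wins 24–3.
Grace beats each rival — Carol (20–7), Bob (20–7), Hank (26–1), Eve (15–12) — so Grace is the Condorcet winner.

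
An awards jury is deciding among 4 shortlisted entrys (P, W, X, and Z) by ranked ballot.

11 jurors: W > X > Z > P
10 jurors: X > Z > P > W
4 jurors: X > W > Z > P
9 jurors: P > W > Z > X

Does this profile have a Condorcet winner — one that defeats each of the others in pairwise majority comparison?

No

Head-to-head results (34 voters total):
P vs W: P wins 19–15.
P vs X: X wins 25–9.
P vs Z: Z wins 25–9.
W vs X: W wins 20–14.
W vs Z: W wins 24–10.
X vs Z: X wins 25–9.
No candidate beats all others: P beats W beats X beats P, a majority cycle.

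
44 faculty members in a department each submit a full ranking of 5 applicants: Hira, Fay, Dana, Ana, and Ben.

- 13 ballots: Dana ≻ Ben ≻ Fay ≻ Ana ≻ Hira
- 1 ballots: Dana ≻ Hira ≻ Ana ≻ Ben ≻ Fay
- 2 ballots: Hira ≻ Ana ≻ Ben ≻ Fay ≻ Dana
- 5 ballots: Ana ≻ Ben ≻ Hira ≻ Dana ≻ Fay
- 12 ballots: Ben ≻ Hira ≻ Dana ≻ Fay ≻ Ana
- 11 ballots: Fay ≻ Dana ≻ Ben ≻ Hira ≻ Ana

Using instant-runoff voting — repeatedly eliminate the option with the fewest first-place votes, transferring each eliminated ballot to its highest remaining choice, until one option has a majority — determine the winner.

Dana

Round 1: Dana 14, Ben 12, Fay 11, Ana 5, Hira 2. Hira has the fewest and is eliminated.
Round 2: Dana 14, Ben 12, Fay 11, Ana 7. Ana has the fewest and is eliminated.
Round 3: Ben 19, Dana 14, Fay 11. Fay has the fewest and is eliminated.
Round 4: Dana 25, Ben 19. Dana has a majority.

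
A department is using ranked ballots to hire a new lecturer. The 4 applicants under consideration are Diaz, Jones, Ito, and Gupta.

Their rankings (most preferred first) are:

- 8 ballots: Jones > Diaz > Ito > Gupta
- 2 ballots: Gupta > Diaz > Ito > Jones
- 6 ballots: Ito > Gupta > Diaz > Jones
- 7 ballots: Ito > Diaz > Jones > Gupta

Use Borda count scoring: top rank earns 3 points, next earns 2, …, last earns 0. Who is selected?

Borda scores:
  Diaz: 8·2 + 2·2 + 6·1 + 7·2 = 40
  Jones: 8·3 + 2·0 + 6·0 + 7·1 = 31
  Ito: 8·1 + 2·1 + 6·3 + 7·3 = 49
  Gupta: 8·0 + 2·3 + 6·2 + 7·0 = 18
Ito has the highest total.

Ito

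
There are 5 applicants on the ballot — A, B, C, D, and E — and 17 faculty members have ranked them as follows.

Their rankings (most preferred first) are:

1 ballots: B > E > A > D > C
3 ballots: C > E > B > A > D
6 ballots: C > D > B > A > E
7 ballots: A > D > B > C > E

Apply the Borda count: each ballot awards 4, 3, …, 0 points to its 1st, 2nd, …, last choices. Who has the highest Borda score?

Borda scores:
  A: 2 + 3·1 + 6·1 + 7·4 = 39
  B: 4 + 3·2 + 6·2 + 7·2 = 36
  C: 0 + 3·4 + 6·4 + 7·1 = 43
  D: 1 + 3·0 + 6·3 + 7·3 = 40
  E: 3 + 3·3 + 6·0 + 7·0 = 12
C has the highest total.

C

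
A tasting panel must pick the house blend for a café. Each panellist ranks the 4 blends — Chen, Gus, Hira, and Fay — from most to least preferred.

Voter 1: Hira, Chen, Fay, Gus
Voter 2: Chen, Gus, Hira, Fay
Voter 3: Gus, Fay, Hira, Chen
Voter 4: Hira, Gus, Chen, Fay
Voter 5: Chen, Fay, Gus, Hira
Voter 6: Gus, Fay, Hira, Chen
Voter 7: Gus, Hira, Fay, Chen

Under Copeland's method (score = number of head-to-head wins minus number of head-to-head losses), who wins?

Pairwise results:
  Chen vs Gus: Gus wins 4–3.
  Chen vs Hira: Hira wins 5–2.
  Chen vs Fay: Chen wins 4–3.
  Gus vs Hira: Gus wins 5–2.
  Gus vs Fay: Gus wins 5–2.
  Hira vs Fay: Hira wins 4–3.
Copeland scores (wins − losses):
  Chen: 1 − 2 = -1
  Gus: 3 − 0 = 3
  Hira: 2 − 1 = 1
  Fay: 0 − 3 = -3
Gus has the best Copeland score.

Gus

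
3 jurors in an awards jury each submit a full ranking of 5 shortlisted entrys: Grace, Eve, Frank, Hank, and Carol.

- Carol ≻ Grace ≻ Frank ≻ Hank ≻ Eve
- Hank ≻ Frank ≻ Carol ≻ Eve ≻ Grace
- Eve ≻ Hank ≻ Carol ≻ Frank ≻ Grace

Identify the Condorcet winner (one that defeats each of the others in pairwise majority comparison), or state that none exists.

Head-to-head results (3 voters total):
Grace vs Eve: Eve wins 2–1.
Grace vs Frank: Frank wins 2–1.
Grace vs Hank: Hank wins 2–1.
Grace vs Carol: Carol wins 3–0.
Eve vs Frank: Frank wins 2–1.
Eve vs Hank: Hank wins 2–1.
Eve vs Carol: Carol wins 2–1.
Frank vs Hank: Hank wins 2–1.
Frank vs Carol: Carol wins 2–1.
Hank vs Carol: Hank wins 2–1.
Hank beats each rival — Grace (2–1), Eve (2–1), Frank (2–1), Carol (2–1) — so Hank is the Condorcet winner.

Hank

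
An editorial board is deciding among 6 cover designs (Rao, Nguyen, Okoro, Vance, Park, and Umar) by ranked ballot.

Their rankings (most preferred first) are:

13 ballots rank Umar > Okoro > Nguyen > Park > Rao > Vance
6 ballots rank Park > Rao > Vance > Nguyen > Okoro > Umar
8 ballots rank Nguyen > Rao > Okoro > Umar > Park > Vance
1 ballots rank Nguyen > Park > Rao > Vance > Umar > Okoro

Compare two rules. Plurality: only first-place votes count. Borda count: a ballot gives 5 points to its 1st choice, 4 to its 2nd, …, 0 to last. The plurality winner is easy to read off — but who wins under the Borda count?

Plurality first-place counts: Rao 0, Nguyen 9, Okoro 0, Vance 0, Park 6, Umar 13 → Umar.
Borda totals: Rao 72, Nguyen 96, Okoro 82, Vance 20, Park 68, Umar 82 → Nguyen.

Nguyen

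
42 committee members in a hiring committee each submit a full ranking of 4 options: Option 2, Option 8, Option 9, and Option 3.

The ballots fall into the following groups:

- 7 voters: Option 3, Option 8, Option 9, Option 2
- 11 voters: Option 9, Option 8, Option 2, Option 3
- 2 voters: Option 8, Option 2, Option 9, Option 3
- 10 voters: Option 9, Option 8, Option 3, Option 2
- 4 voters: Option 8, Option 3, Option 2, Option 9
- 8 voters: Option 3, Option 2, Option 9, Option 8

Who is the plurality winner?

Option 9

First-place vote totals:
  Option 2: 0
  Option 8: 6
  Option 9: 21
  Option 3: 15
Option 9 has the most first-place votes.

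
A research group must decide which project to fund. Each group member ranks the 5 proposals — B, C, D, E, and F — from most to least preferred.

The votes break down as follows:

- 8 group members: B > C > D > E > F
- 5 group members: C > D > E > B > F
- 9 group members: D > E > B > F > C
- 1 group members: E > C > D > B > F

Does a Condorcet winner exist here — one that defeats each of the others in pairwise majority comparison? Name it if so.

Head-to-head results (23 voters total):
B vs C: B wins 17–6.
B vs D: D wins 15–8.
B vs E: E wins 15–8.
B vs F: B wins 23–0.
C vs D: C wins 14–9.
C vs E: C wins 13–10.
C vs F: C wins 14–9.
D vs E: D wins 22–1.
D vs F: D wins 23–0.
E vs F: E wins 23–0.
No candidate beats all others: B beats C beats D beats B, a majority cycle.

No Condorcet winner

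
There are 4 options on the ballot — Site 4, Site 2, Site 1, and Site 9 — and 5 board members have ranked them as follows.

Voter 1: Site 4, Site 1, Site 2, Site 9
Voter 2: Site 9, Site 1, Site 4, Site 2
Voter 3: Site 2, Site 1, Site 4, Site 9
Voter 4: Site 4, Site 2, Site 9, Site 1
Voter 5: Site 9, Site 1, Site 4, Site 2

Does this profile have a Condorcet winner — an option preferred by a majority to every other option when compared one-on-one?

No

Head-to-head results (5 voters total):
Site 4 vs Site 2: Site 4 wins 4–1.
Site 4 vs Site 1: Site 1 wins 3–2.
Site 4 vs Site 9: Site 4 wins 3–2.
Site 2 vs Site 1: Site 1 wins 3–2.
Site 2 vs Site 9: Site 2 wins 3–2.
Site 1 vs Site 9: Site 9 wins 3–2.
No candidate beats all others: Site 4 beats Site 9 beats Site 1 beats Site 4, a majority cycle.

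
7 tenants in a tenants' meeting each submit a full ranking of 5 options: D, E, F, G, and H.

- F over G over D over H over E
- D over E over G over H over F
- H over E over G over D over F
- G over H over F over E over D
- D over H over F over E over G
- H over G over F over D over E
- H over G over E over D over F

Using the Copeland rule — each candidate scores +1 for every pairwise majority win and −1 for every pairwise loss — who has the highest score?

H

Pairwise results:
  D vs E: D wins 4–3.
  D vs F: D wins 4–3.
  D vs G: G wins 5–2.
  D vs H: H wins 4–3.
  E vs F: F wins 4–3.
  E vs G: G wins 4–3.
  E vs H: H wins 6–1.
  F vs G: G wins 5–2.
  F vs H: H wins 6–1.
  G vs H: H wins 4–3.
Copeland scores (wins − losses):
  D: 2 − 2 = 0
  E: 0 − 4 = -4
  F: 1 − 3 = -2
  G: 3 − 1 = 2
  H: 4 − 0 = 4
H has the best Copeland score.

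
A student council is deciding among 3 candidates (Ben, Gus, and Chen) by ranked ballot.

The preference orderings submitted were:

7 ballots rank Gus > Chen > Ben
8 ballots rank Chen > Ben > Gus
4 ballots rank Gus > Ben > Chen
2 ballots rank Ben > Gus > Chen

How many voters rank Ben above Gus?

Ballots ranking Ben above Gus: 8+2 = 10.
Ballots ranking Gus above Ben: 7+4 = 11.
So 10 of 21 voters prefer Ben to Gus.

10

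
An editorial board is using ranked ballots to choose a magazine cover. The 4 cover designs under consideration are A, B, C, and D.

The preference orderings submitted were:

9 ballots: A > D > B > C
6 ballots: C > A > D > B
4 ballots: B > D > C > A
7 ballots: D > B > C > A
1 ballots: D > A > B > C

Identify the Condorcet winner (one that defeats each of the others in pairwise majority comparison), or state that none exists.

There is no Condorcet winner

Head-to-head results (27 voters total):
A vs B: A wins 16–11.
A vs C: C wins 17–10.
A vs D: A wins 15–12.
B vs C: B wins 21–6.
B vs D: D wins 23–4.
C vs D: D wins 21–6.
No candidate beats all others: A beats B beats C beats A, a majority cycle.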